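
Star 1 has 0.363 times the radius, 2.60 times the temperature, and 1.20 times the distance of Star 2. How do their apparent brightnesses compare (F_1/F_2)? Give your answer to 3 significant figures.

L_1/L_2 = (R_1/R_2)²(T_1/T_2)⁴ = (0.363)² × (2.60)⁴ = 6.022.
F_1/F_2 = (L_1/L_2)/(d_1/d_2)² = 6.022 / (1.20)² = 4.182.

4.18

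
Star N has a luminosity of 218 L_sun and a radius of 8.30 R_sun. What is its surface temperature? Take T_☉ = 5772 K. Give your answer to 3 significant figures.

7.70×10^3 K

T/T_☉ = (L/L_☉)^(1/4) / (R/R_☉)^(1/2)
T = 5772 × (218)^(1/4) / √(8.30) = 5772 × 3.843 / 2.881 = 7698 K.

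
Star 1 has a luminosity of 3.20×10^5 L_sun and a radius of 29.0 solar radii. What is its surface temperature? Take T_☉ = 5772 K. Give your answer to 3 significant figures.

2.55×10^4 K

T/T_☉ = (L/L_☉)^(1/4) / (R/R_☉)^(1/2)
T = 5772 × (3.20×10^5)^(1/4) / √(29.0) = 5772 × 23.78 / 5.385 = 2.549×10^4 K.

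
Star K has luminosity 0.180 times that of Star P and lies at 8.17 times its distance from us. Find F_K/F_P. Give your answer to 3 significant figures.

F = L/(4πd²), so F_K/F_P = (L_K/L_P) / (d_K/d_P)²
= 0.180 / (8.17)² = 0.180 / 66.75 = 0.002697.

0.00270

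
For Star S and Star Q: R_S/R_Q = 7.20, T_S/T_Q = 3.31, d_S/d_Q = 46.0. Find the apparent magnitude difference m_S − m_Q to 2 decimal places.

-1.17

L_S/L_Q = (7.20)²(3.31)⁴ = 6223.
F_S/F_Q = (L_S/L_Q)/(d_S/d_Q)² = 6223/2116 = 2.941.
m_S − m_Q = −2.5 log₁₀(2.941) = -1.17.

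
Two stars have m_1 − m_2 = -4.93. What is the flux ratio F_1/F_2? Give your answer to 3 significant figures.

F_1/F_2 = 10^(−(m_1 − m_2)/2.5) = 10^(4.93/2.5) = 10^1.972 = 93.76.

93.8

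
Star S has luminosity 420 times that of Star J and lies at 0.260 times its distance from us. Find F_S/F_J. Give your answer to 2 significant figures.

6.2×10^3

F = L/(4πd²), so F_S/F_J = (L_S/L_J) / (d_S/d_J)²
= 420 / (0.260)² = 420 / 0.06760 = 6213.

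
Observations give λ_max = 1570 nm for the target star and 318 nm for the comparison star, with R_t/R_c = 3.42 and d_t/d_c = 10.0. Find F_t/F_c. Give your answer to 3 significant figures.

1.97×10^-4

Wien's law: T_t/T_c = λ_c/λ_t = 318/1570 = 0.2025.
L_t/L_c = (R_t/R_c)²(T_t/T_c)⁴ = (3.42)²(0.2025)⁴ = 0.01969.
F_t/F_c = (L_t/L_c)/(d_t/d_c)² = 0.01969/(10.0)² = 1.969×10^-4.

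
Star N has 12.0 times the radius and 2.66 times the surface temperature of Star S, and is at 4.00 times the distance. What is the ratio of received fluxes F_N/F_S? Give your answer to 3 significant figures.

451

L_N/L_S = (R_N/R_S)²(T_N/T_S)⁴ = (12.0)² × (2.66)⁴ = 7209.
F_N/F_S = (L_N/L_S)/(d_N/d_S)² = 7209 / (4.00)² = 450.6.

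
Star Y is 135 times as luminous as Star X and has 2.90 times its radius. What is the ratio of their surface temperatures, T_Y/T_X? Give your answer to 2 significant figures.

2.0

L ∝ R²T⁴ gives T ∝ (L/R²)^(1/4), so
T_Y/T_X = (135 / 2.90²)^(1/4) = (16.05)^(1/4) = 2.002.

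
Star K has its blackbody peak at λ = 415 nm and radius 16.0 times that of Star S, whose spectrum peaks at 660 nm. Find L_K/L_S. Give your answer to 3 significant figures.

Wien's law gives T ∝ 1/λ_max, so T_K/T_S = λ_S/λ_K = 660/415 = 1.590.
Then L ∝ R²T⁴ gives L_K/L_S = (16.0)² × (1.590)⁴ = 256.0 × 6.397 = 1638.

1.64×10^3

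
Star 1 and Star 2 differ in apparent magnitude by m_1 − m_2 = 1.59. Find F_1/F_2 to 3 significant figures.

F_1/F_2 = 10^(−(m_1 − m_2)/2.5) = 10^(-1.59/2.5) = 10^-0.636 = 0.2312.

0.231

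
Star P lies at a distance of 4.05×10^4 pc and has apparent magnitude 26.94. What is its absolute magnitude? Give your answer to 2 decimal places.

M = m − 5 log₁₀(d/10 pc) = 26.94 − 5 log₁₀(4.05×10^4/10)
  = 26.94 − 5 × 3.607 = 26.94 − 18.04 = 8.90.

8.90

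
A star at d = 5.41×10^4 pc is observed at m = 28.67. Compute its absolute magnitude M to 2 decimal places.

M = m − 5 log₁₀(d/10 pc) = 28.67 − 5 log₁₀(5.41×10^4/10)
  = 28.67 − 5 × 3.733 = 28.67 − 18.67 = 10.00.

10.00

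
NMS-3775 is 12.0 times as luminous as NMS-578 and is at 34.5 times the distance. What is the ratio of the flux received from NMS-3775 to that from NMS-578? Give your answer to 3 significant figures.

F = L/(4πd²), so F_NMS-3775/F_NMS-578 = (L_NMS-3775/L_NMS-578) / (d_NMS-3775/d_NMS-578)²
= 12.0 / (34.5)² = 12.0 / 1190 = 0.01008.

0.0101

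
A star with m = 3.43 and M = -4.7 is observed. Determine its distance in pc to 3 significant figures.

423 pc

m − M = 5 log₁₀(d/10 pc)
3.43 − (-4.7) = 8.13 = 5 log₁₀(d/10)
d = 10 × 10^(8.13/5) = 10 × 10^1.626 = 422.7 pc.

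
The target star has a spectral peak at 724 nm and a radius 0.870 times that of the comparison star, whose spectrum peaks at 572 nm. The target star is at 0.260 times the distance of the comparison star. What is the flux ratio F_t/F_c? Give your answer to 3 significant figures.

4.36

Wien's law: T_t/T_c = λ_c/λ_t = 572/724 = 0.7901.
L_t/L_c = (R_t/R_c)²(T_t/T_c)⁴ = (0.870)²(0.7901)⁴ = 0.2949.
F_t/F_c = (L_t/L_c)/(d_t/d_c)² = 0.2949/(0.260)² = 4.362.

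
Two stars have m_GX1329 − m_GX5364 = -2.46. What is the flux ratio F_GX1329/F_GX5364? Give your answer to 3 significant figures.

9.64

F_GX1329/F_GX5364 = 10^(−(m_GX1329 − m_GX5364)/2.5) = 10^(2.46/2.5) = 10^0.984 = 9.638.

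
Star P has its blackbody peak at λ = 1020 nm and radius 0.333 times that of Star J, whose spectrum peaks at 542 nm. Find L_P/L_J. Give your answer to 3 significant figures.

0.00884

Wien's law gives T ∝ 1/λ_max, so T_P/T_J = λ_J/λ_P = 542/1020 = 0.5314.
Then L ∝ R²T⁴ gives L_P/L_J = (0.333)² × (0.5314)⁴ = 0.1109 × 0.07973 = 0.008841.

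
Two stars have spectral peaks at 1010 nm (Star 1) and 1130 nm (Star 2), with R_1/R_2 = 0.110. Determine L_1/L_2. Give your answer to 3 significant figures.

0.0190

Wien's law gives T ∝ 1/λ_max, so T_1/T_2 = λ_2/λ_1 = 1130/1010 = 1.119.
Then L ∝ R²T⁴ gives L_1/L_2 = (0.110)² × (1.119)⁴ = 0.01210 × 1.567 = 0.01896.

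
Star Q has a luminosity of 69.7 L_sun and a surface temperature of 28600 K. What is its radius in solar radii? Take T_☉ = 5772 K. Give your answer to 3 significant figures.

0.340 solar radii

R/R_☉ = √(L/L_☉) / (T/T_☉)² = √(69.7) / (4.955)²
       = 8.349 / 24.55 = 0.3400.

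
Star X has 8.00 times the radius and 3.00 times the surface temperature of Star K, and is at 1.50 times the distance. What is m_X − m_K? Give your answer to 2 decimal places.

L_X/L_K = (8.00)²(3.00)⁴ = 5184.
F_X/F_K = (L_X/L_K)/(d_X/d_K)² = 5184/2.250 = 2304.
m_X − m_K = −2.5 log₁₀(2304) = -8.41.

-8.41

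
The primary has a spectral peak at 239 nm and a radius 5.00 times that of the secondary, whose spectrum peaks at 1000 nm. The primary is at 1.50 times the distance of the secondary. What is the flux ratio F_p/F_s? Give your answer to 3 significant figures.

3.41×10^3

Wien's law: T_p/T_s = λ_s/λ_p = 1000/239 = 4.184.
L_p/L_s = (R_p/R_s)²(T_p/T_s)⁴ = (5.00)²(4.184)⁴ = 7662.
F_p/F_s = (L_p/L_s)/(d_p/d_s)² = 7662/(1.50)² = 3405.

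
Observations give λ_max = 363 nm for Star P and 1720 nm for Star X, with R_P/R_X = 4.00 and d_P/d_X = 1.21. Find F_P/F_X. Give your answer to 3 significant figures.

Wien's law: T_P/T_X = λ_X/λ_P = 1720/363 = 4.738.
L_P/L_X = (R_P/R_X)²(T_P/T_X)⁴ = (4.00)²(4.738)⁴ = 8065.
F_P/F_X = (L_P/L_X)/(d_P/d_X)² = 8065/(1.21)² = 5509.

5.51×10^3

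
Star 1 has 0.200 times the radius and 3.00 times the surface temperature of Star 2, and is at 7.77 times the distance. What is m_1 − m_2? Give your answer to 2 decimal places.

L_1/L_2 = (0.200)²(3.00)⁴ = 3.240.
F_1/F_2 = (L_1/L_2)/(d_1/d_2)² = 3.240/60.37 = 0.05367.
m_1 − m_2 = −2.5 log₁₀(0.05367) = 3.18.

3.18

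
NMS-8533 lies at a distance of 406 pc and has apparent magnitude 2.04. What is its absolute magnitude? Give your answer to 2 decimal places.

M = m − 5 log₁₀(d/10 pc) = 2.04 − 5 log₁₀(406/10)
  = 2.04 − 5 × 1.609 = 2.04 − 8.04 = -6.00.

-6.00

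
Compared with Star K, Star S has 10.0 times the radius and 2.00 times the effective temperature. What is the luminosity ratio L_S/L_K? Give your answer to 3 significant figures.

From the Stefan–Boltzmann law, L ∝ R²T⁴, so
L_S/L_K = (R_S/R_K)² (T_S/T_K)⁴ = (10.0)² × (2.00)⁴ = 100.0 × 16.00 = 1600.

1.60×10^3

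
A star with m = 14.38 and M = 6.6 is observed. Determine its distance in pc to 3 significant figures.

m − M = 5 log₁₀(d/10 pc)
14.38 − (6.6) = 7.78 = 5 log₁₀(d/10)
d = 10 × 10^(7.78/5) = 10 × 10^1.556 = 359.7 pc.

360 pc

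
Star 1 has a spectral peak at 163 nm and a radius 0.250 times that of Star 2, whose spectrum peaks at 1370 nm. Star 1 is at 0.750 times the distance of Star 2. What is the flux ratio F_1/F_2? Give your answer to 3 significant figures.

Wien's law: T_1/T_2 = λ_2/λ_1 = 1370/163 = 8.405.
L_1/L_2 = (R_1/R_2)²(T_1/T_2)⁴ = (0.250)²(8.405)⁴ = 311.9.
F_1/F_2 = (L_1/L_2)/(d_1/d_2)² = 311.9/(0.750)² = 554.5.

554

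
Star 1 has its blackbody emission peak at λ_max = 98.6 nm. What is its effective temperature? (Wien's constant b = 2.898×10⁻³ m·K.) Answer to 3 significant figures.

2.94×10^4 K

T = b/λ_max = 2.898×10⁻³ / (98.6×10⁻⁹) = 2.939×10^4 K.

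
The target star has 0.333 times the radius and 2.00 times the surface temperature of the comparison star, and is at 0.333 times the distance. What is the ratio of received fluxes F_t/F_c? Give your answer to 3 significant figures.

L_t/L_c = (R_t/R_c)²(T_t/T_c)⁴ = (0.333)² × (2.00)⁴ = 1.774.
F_t/F_c = (L_t/L_c)/(d_t/d_c)² = 1.774 / (0.333)² = 16.00.

16.0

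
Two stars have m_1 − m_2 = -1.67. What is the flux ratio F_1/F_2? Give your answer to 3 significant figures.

F_1/F_2 = 10^(−(m_1 − m_2)/2.5) = 10^(1.67/2.5) = 10^0.668 = 4.656.

4.66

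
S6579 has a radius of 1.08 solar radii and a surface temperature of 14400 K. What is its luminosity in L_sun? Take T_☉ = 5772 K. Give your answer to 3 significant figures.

L/L_☉ = (R/R_☉)² (T/T_☉)⁴ = (1.08)² × (14400/5772)⁴
       = 1.166 × (2.495)⁴ = 1.166 × 38.74 = 45.18.

45.2 L_sun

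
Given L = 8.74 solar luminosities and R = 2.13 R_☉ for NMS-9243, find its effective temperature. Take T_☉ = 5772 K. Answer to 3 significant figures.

6.80×10^3 K

T/T_☉ = (L/L_☉)^(1/4) / (R/R_☉)^(1/2)
T = 5772 × (8.74)^(1/4) / √(2.13) = 5772 × 1.719 / 1.459 = 6800 K.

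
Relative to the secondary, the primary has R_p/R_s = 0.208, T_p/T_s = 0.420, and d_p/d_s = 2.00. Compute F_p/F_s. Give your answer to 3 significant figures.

L_p/L_s = (R_p/R_s)²(T_p/T_s)⁴ = (0.208)² × (0.420)⁴ = 0.001346.
F_p/F_s = (L_p/L_s)/(d_p/d_s)² = 0.001346 / (2.00)² = 3.366×10^-4.

3.37×10^-4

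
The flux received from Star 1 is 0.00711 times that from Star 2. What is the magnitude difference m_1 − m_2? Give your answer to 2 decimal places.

m_1 − m_2 = −2.5 log₁₀(F_1/F_2) = −2.5 log₁₀(0.00711) = −2.5 × (-2.148) = 5.370.

5.37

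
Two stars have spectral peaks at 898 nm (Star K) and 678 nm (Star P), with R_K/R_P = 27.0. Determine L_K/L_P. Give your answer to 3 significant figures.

Wien's law gives T ∝ 1/λ_max, so T_K/T_P = λ_P/λ_K = 678/898 = 0.7550.
Then L ∝ R²T⁴ gives L_K/L_P = (27.0)² × (0.7550)⁴ = 729.0 × 0.3249 = 236.9.

237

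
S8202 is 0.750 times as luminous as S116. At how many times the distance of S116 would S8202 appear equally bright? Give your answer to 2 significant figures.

Equal flux requires L_S8202/d_S8202² = L_S116/d_S116², so d_S8202/d_S116 = √(L_S8202/L_S116)
= √(0.750) = 0.8660.

0.87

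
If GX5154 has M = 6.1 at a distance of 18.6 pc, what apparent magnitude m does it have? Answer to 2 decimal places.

m = M + 5 log₁₀(d/10 pc) = 6.1 + 5 log₁₀(18.6/10)
  = 6.1 + 5 × 0.270 = 6.1 + 1.35 = 7.45.

7.45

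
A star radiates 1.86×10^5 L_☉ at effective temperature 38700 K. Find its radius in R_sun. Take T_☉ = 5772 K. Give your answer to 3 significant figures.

R/R_☉ = √(L/L_☉) / (T/T_☉)² = √(1.86×10^5) / (6.705)²
       = 431.3 / 44.95 = 9.594.

9.59 R_sun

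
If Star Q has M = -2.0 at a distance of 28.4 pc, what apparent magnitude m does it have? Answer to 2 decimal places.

0.27

m = M + 5 log₁₀(d/10 pc) = -2.0 + 5 log₁₀(28.4/10)
  = -2.0 + 5 × 0.453 = -2.0 + 2.27 = 0.27.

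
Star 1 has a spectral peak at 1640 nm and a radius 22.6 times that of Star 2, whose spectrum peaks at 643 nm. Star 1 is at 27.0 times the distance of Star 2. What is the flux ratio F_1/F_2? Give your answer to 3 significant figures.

Wien's law: T_1/T_2 = λ_2/λ_1 = 643/1640 = 0.3921.
L_1/L_2 = (R_1/R_2)²(T_1/T_2)⁴ = (22.6)²(0.3921)⁴ = 12.07.
F_1/F_2 = (L_1/L_2)/(d_1/d_2)² = 12.07/(27.0)² = 0.01656.

0.0166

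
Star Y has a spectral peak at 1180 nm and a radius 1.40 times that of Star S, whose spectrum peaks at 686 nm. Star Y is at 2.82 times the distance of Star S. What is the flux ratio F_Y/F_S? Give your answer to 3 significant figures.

0.0282

Wien's law: T_Y/T_S = λ_S/λ_Y = 686/1180 = 0.5814.
L_Y/L_S = (R_Y/R_S)²(T_Y/T_S)⁴ = (1.40)²(0.5814)⁴ = 0.2239.
F_Y/F_S = (L_Y/L_S)/(d_Y/d_S)² = 0.2239/(2.82)² = 0.02815.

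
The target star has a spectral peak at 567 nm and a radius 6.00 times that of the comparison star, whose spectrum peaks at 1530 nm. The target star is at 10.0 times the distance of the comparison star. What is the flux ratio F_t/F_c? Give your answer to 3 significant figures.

Wien's law: T_t/T_c = λ_c/λ_t = 1530/567 = 2.698.
L_t/L_c = (R_t/R_c)²(T_t/T_c)⁴ = (6.00)²(2.698)⁴ = 1909.
F_t/F_c = (L_t/L_c)/(d_t/d_c)² = 1909/(10.0)² = 19.09.

19.1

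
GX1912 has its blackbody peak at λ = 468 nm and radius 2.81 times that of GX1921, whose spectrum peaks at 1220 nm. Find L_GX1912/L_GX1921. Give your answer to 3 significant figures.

365

Wien's law gives T ∝ 1/λ_max, so T_GX1912/T_GX1921 = λ_GX1921/λ_GX1912 = 1220/468 = 2.607.
Then L ∝ R²T⁴ gives L_GX1912/L_GX1921 = (2.81)² × (2.607)⁴ = 7.896 × 46.18 = 364.6.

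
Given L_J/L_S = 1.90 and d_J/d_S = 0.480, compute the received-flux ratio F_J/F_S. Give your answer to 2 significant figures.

F = L/(4πd²), so F_J/F_S = (L_J/L_S) / (d_J/d_S)²
= 1.90 / (0.480)² = 1.90 / 0.2304 = 8.247.

8.2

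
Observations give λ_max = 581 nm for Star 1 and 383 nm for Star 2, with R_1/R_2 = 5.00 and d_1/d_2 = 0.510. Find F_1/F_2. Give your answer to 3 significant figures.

Wien's law: T_1/T_2 = λ_2/λ_1 = 383/581 = 0.6592.
L_1/L_2 = (R_1/R_2)²(T_1/T_2)⁴ = (5.00)²(0.6592)⁴ = 4.721.
F_1/F_2 = (L_1/L_2)/(d_1/d_2)² = 4.721/(0.510)² = 18.15.

18.2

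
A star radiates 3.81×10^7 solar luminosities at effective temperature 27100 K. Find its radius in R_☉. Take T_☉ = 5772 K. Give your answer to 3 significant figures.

280 R_☉

R/R_☉ = √(L/L_☉) / (T/T_☉)² = √(3.81×10^7) / (4.695)²
       = 6173 / 22.04 = 280.0.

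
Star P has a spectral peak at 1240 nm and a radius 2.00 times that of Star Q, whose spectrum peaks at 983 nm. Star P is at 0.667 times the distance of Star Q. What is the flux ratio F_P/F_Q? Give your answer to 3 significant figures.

3.55

Wien's law: T_P/T_Q = λ_Q/λ_P = 983/1240 = 0.7927.
L_P/L_Q = (R_P/R_Q)²(T_P/T_Q)⁴ = (2.00)²(0.7927)⁴ = 1.580.
F_P/F_Q = (L_P/L_Q)/(d_P/d_Q)² = 1.580/(0.667)² = 3.551.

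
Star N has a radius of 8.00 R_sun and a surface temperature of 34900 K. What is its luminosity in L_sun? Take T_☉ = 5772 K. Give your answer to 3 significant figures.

8.55×10^4 L_sun

L/L_☉ = (R/R_☉)² (T/T_☉)⁴ = (8.00)² × (34900/5772)⁴
       = 64.00 × (6.046)⁴ = 64.00 × 1337 = 8.554×10^4.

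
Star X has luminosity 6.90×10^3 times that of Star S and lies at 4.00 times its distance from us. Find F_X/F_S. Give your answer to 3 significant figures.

F = L/(4πd²), so F_X/F_S = (L_X/L_S) / (d_X/d_S)²
= 6.90×10^3 / (4.00)² = 6.90×10^3 / 16.00 = 431.2.

431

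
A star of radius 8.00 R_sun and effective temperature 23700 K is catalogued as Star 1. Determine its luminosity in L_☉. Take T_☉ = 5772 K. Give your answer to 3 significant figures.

1.82×10^4 L_☉

L/L_☉ = (R/R_☉)² (T/T_☉)⁴ = (8.00)² × (23700/5772)⁴
       = 64.00 × (4.106)⁴ = 64.00 × 284.2 = 1.819×10^4.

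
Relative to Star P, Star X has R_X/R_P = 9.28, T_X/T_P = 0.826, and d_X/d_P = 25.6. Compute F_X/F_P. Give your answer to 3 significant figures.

0.0612

L_X/L_P = (R_X/R_P)²(T_X/T_P)⁴ = (9.28)² × (0.826)⁴ = 40.09.
F_X/F_P = (L_X/L_P)/(d_X/d_P)² = 40.09 / (25.6)² = 0.06117.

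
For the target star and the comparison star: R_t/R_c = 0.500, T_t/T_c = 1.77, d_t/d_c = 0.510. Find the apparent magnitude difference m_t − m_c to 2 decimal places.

L_t/L_c = (0.500)²(1.77)⁴ = 2.454.
F_t/F_c = (L_t/L_c)/(d_t/d_c)² = 2.454/0.2601 = 9.434.
m_t − m_c = −2.5 log₁₀(9.434) = -2.44.

-2.44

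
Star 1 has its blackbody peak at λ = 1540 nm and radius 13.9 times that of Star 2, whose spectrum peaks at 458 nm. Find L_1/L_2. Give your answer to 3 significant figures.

Wien's law gives T ∝ 1/λ_max, so T_1/T_2 = λ_2/λ_1 = 458/1540 = 0.2974.
Then L ∝ R²T⁴ gives L_1/L_2 = (13.9)² × (0.2974)⁴ = 193.2 × 0.007823 = 1.512.

1.51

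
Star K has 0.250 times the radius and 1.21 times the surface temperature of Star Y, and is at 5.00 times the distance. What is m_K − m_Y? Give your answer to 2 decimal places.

5.68

L_K/L_Y = (0.250)²(1.21)⁴ = 0.1340.
F_K/F_Y = (L_K/L_Y)/(d_K/d_Y)² = 0.1340/25.00 = 0.005359.
m_K − m_Y = −2.5 log₁₀(0.005359) = 5.68.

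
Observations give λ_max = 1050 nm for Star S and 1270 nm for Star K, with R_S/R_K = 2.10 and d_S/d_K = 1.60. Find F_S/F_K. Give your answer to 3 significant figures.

Wien's law: T_S/T_K = λ_K/λ_S = 1270/1050 = 1.210.
L_S/L_K = (R_S/R_K)²(T_S/T_K)⁴ = (2.10)²(1.210)⁴ = 9.438.
F_S/F_K = (L_S/L_K)/(d_S/d_K)² = 9.438/(1.60)² = 3.687.

3.69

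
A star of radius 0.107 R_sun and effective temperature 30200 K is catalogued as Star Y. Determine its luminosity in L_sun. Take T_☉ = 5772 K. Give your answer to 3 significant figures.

L/L_☉ = (R/R_☉)² (T/T_☉)⁴ = (0.107)² × (30200/5772)⁴
       = 0.01145 × (5.232)⁴ = 0.01145 × 749.4 = 8.580.

8.58 L_sun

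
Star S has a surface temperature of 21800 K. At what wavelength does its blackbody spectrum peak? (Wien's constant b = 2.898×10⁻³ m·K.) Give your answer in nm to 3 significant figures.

λ_max = b/T = 2.898×10⁻³ / 21800 = 1.33×10^-7 m = 132.9 nm.

133 nm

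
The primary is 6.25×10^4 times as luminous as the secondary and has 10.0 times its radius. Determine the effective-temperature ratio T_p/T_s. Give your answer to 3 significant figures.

5.00

L ∝ R²T⁴ gives T ∝ (L/R²)^(1/4), so
T_p/T_s = (6.25×10^4 / 10.0²)^(1/4) = (625.0)^(1/4) = 5.000.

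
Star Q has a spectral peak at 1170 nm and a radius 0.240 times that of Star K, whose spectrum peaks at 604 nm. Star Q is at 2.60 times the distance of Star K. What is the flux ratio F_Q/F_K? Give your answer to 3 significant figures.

Wien's law: T_Q/T_K = λ_K/λ_Q = 604/1170 = 0.5162.
L_Q/L_K = (R_Q/R_K)²(T_Q/T_K)⁴ = (0.240)²(0.5162)⁴ = 0.004091.
F_Q/F_K = (L_Q/L_K)/(d_Q/d_K)² = 0.004091/(2.60)² = 6.052×10^-4.

6.05×10^-4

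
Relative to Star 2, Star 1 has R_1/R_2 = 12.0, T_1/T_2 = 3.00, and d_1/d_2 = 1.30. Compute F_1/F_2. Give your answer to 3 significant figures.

L_1/L_2 = (R_1/R_2)²(T_1/T_2)⁴ = (12.0)² × (3.00)⁴ = 1.166×10^4.
F_1/F_2 = (L_1/L_2)/(d_1/d_2)² = 1.166×10^4 / (1.30)² = 6902.

6.90×10^3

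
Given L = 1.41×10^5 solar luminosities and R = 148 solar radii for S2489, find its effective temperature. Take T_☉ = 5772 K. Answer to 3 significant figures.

9.19×10^3 K

T/T_☉ = (L/L_☉)^(1/4) / (R/R_☉)^(1/2)
T = 5772 × (1.41×10^5)^(1/4) / √(148) = 5772 × 19.38 / 12.17 = 9194 K.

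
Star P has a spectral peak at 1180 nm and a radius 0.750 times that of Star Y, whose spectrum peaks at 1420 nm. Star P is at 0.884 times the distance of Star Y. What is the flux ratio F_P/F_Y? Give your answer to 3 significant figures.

Wien's law: T_P/T_Y = λ_Y/λ_P = 1420/1180 = 1.203.
L_P/L_Y = (R_P/R_Y)²(T_P/T_Y)⁴ = (0.750)²(1.203)⁴ = 1.180.
F_P/F_Y = (L_P/L_Y)/(d_P/d_Y)² = 1.180/(0.884)² = 1.510.

1.51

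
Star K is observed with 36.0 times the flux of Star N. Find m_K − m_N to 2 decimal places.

-3.89

m_K − m_N = −2.5 log₁₀(F_K/F_N) = −2.5 log₁₀(36.0) = −2.5 × (1.556) = -3.891.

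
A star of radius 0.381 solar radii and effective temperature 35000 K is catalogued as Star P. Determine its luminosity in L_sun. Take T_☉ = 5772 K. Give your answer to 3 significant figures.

L/L_☉ = (R/R_☉)² (T/T_☉)⁴ = (0.381)² × (35000/5772)⁴
       = 0.1452 × (6.064)⁴ = 0.1452 × 1352 = 196.3.

196 L_sun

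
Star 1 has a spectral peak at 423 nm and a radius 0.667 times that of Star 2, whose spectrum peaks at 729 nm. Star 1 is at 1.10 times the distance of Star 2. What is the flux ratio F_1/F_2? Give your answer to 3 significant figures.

Wien's law: T_1/T_2 = λ_2/λ_1 = 729/423 = 1.723.
L_1/L_2 = (R_1/R_2)²(T_1/T_2)⁴ = (0.667)²(1.723)⁴ = 3.925.
F_1/F_2 = (L_1/L_2)/(d_1/d_2)² = 3.925/(1.10)² = 3.244.

3.24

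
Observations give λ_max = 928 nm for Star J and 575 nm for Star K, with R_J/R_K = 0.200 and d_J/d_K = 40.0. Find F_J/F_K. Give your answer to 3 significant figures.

Wien's law: T_J/T_K = λ_K/λ_J = 575/928 = 0.6196.
L_J/L_K = (R_J/R_K)²(T_J/T_K)⁴ = (0.200)²(0.6196)⁴ = 0.005896.
F_J/F_K = (L_J/L_K)/(d_J/d_K)² = 0.005896/(40.0)² = 3.685×10^-6.

3.68×10^-6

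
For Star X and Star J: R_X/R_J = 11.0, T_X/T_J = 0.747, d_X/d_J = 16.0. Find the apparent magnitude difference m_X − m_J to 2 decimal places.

2.08

L_X/L_J = (11.0)²(0.747)⁴ = 37.68.
F_X/F_J = (L_X/L_J)/(d_X/d_J)² = 37.68/256.0 = 0.1472.
m_X − m_J = −2.5 log₁₀(0.1472) = 2.08.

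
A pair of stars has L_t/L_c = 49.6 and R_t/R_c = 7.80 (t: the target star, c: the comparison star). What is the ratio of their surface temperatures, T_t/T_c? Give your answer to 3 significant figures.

0.950

L ∝ R²T⁴ gives T ∝ (L/R²)^(1/4), so
T_t/T_c = (49.6 / 7.80²)^(1/4) = (0.8153)^(1/4) = 0.9502.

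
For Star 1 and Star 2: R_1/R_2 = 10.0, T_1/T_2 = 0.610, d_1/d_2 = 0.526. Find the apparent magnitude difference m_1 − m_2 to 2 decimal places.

L_1/L_2 = (10.0)²(0.610)⁴ = 13.85.
F_1/F_2 = (L_1/L_2)/(d_1/d_2)² = 13.85/0.2767 = 50.04.
m_1 − m_2 = −2.5 log₁₀(50.04) = -4.25.

-4.25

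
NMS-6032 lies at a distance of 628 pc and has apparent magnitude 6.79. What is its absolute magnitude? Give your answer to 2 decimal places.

M = m − 5 log₁₀(d/10 pc) = 6.79 − 5 log₁₀(628/10)
  = 6.79 − 5 × 1.798 = 6.79 − 8.99 = -2.20.

-2.20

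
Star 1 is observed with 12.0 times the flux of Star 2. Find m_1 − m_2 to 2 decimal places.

m_1 − m_2 = −2.5 log₁₀(F_1/F_2) = −2.5 log₁₀(12.0) = −2.5 × (1.079) = -2.698.

-2.70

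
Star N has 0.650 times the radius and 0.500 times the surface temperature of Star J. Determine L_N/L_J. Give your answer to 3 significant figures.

0.0264

From the Stefan–Boltzmann law, L ∝ R²T⁴, so
L_N/L_J = (R_N/R_J)² (T_N/T_J)⁴ = (0.650)² × (0.500)⁴ = 0.4225 × 0.06250 = 0.02641.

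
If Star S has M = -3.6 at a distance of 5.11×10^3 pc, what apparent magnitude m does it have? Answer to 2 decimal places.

9.94

m = M + 5 log₁₀(d/10 pc) = -3.6 + 5 log₁₀(5.11×10^3/10)
  = -3.6 + 5 × 2.708 = -3.6 + 13.54 = 9.94.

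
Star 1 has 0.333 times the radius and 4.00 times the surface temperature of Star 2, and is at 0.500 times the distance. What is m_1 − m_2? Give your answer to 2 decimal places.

L_1/L_2 = (0.333)²(4.00)⁴ = 28.39.
F_1/F_2 = (L_1/L_2)/(d_1/d_2)² = 28.39/0.2500 = 113.6.
m_1 − m_2 = −2.5 log₁₀(113.6) = -5.14.

-5.14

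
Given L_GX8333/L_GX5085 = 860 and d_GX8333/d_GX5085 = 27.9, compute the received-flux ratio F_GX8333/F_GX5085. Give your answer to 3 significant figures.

1.10

F = L/(4πd²), so F_GX8333/F_GX5085 = (L_GX8333/L_GX5085) / (d_GX8333/d_GX5085)²
= 860 / (27.9)² = 860 / 778.4 = 1.105.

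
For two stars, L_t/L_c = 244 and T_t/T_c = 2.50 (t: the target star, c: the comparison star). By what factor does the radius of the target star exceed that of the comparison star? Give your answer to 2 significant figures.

2.5

L ∝ R²T⁴ gives R ∝ √L / T², so
R_t/R_c = √(244) / (2.50)² = 15.62 / 6.250 = 2.499.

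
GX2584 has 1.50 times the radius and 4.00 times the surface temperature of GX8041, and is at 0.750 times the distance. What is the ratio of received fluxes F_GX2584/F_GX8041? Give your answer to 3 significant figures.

1.02×10^3

L_GX2584/L_GX8041 = (R_GX2584/R_GX8041)²(T_GX2584/T_GX8041)⁴ = (1.50)² × (4.00)⁴ = 576.0.
F_GX2584/F_GX8041 = (L_GX2584/L_GX8041)/(d_GX2584/d_GX8041)² = 576.0 / (0.750)² = 1024.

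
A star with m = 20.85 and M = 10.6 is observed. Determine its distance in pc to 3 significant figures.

m − M = 5 log₁₀(d/10 pc)
20.85 − (10.6) = 10.25 = 5 log₁₀(d/10)
d = 10 × 10^(10.25/5) = 10 × 10^2.050 = 1122 pc.

1.12×10^3 pc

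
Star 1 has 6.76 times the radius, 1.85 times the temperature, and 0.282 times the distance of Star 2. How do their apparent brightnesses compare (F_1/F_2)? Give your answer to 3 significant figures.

6.73×10^3

L_1/L_2 = (R_1/R_2)²(T_1/T_2)⁴ = (6.76)² × (1.85)⁴ = 535.3.
F_1/F_2 = (L_1/L_2)/(d_1/d_2)² = 535.3 / (0.282)² = 6731.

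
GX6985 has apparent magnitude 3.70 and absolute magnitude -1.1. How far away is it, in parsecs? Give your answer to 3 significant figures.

91.2 pc

m − M = 5 log₁₀(d/10 pc)
3.70 − (-1.1) = 4.80 = 5 log₁₀(d/10)
d = 10 × 10^(4.80/5) = 10 × 10^0.960 = 91.20 pc.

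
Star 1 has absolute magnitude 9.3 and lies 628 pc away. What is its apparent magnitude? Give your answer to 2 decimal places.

18.29

m = M + 5 log₁₀(d/10 pc) = 9.3 + 5 log₁₀(628/10)
  = 9.3 + 5 × 1.798 = 9.3 + 8.99 = 18.29.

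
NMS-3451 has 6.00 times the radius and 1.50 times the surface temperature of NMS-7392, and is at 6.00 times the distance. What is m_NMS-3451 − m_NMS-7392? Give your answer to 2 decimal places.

-1.76

L_NMS-3451/L_NMS-7392 = (6.00)²(1.50)⁴ = 182.2.
F_NMS-3451/F_NMS-7392 = (L_NMS-3451/L_NMS-7392)/(d_NMS-3451/d_NMS-7392)² = 182.2/36.00 = 5.062.
m_NMS-3451 − m_NMS-7392 = −2.5 log₁₀(5.062) = -1.76.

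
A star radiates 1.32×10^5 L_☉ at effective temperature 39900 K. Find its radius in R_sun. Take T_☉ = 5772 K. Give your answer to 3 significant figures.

R/R_☉ = √(L/L_☉) / (T/T_☉)² = √(1.32×10^5) / (6.913)²
       = 363.3 / 47.79 = 7.603.

7.60 R_sun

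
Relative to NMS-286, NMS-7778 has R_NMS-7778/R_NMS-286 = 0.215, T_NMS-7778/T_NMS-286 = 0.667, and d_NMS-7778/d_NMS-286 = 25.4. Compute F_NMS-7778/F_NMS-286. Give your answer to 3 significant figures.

1.42×10^-5

L_NMS-7778/L_NMS-286 = (R_NMS-7778/R_NMS-286)²(T_NMS-7778/T_NMS-286)⁴ = (0.215)² × (0.667)⁴ = 0.009149.
F_NMS-7778/F_NMS-286 = (L_NMS-7778/L_NMS-286)/(d_NMS-7778/d_NMS-286)² = 0.009149 / (25.4)² = 1.418×10^-5.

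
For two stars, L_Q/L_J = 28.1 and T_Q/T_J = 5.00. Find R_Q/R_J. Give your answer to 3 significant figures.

0.212

L ∝ R²T⁴ gives R ∝ √L / T², so
R_Q/R_J = √(28.1) / (5.00)² = 5.301 / 25.00 = 0.2120.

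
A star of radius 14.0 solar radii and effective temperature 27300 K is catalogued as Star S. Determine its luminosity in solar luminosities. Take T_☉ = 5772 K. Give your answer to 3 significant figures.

9.81×10^4 solar luminosities

L/L_☉ = (R/R_☉)² (T/T_☉)⁴ = (14.0)² × (27300/5772)⁴
       = 196.0 × (4.730)⁴ = 196.0 × 500.4 = 9.808×10^4.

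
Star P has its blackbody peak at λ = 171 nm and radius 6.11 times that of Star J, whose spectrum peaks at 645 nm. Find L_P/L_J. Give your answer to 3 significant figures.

Wien's law gives T ∝ 1/λ_max, so T_P/T_J = λ_J/λ_P = 645/171 = 3.772.
Then L ∝ R²T⁴ gives L_P/L_J = (6.11)² × (3.772)⁴ = 37.33 × 202.4 = 7557.

7.56×10^3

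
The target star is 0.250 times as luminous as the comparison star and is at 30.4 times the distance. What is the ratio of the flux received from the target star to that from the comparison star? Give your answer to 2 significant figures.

2.7×10^-4

F = L/(4πd²), so F_t/F_c = (L_t/L_c) / (d_t/d_c)²
= 0.250 / (30.4)² = 0.250 / 924.2 = 2.705×10^-4.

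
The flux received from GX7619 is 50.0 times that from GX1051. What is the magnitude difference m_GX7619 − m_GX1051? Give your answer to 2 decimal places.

m_GX7619 − m_GX1051 = −2.5 log₁₀(F_GX7619/F_GX1051) = −2.5 log₁₀(50.0) = −2.5 × (1.699) = -4.247.

-4.25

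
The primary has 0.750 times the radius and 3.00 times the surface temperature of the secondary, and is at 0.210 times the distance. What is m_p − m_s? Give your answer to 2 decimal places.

L_p/L_s = (0.750)²(3.00)⁴ = 45.56.
F_p/F_s = (L_p/L_s)/(d_p/d_s)² = 45.56/0.04410 = 1033.
m_p − m_s = −2.5 log₁₀(1033) = -7.54.

-7.54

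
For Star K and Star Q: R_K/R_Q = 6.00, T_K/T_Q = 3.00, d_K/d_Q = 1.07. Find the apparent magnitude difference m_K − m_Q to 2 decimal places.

L_K/L_Q = (6.00)²(3.00)⁴ = 2916.
F_K/F_Q = (L_K/L_Q)/(d_K/d_Q)² = 2916/1.145 = 2547.
m_K − m_Q = −2.5 log₁₀(2547) = -8.52.

-8.52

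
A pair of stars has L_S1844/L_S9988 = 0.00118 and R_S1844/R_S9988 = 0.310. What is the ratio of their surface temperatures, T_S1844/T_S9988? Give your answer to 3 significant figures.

L ∝ R²T⁴ gives T ∝ (L/R²)^(1/4), so
T_S1844/T_S9988 = (0.00118 / 0.310²)^(1/4) = (0.01228)^(1/4) = 0.3329.

0.333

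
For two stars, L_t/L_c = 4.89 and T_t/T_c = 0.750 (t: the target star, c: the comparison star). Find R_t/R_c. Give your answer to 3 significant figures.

3.93

L ∝ R²T⁴ gives R ∝ √L / T², so
R_t/R_c = √(4.89) / (0.750)² = 2.211 / 0.5625 = 3.931.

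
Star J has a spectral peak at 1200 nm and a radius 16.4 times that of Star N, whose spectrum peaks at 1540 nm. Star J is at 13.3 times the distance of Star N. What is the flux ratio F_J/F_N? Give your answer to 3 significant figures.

4.12

Wien's law: T_J/T_N = λ_N/λ_J = 1540/1200 = 1.283.
L_J/L_N = (R_J/R_N)²(T_J/T_N)⁴ = (16.4)²(1.283)⁴ = 729.5.
F_J/F_N = (L_J/L_N)/(d_J/d_N)² = 729.5/(13.3)² = 4.124.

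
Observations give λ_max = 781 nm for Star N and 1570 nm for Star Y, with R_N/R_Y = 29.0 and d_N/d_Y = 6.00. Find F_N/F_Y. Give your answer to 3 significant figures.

381

Wien's law: T_N/T_Y = λ_Y/λ_N = 1570/781 = 2.010.
L_N/L_Y = (R_N/R_Y)²(T_N/T_Y)⁴ = (29.0)²(2.010)⁴ = 1.373×10^4.
F_N/F_Y = (L_N/L_Y)/(d_N/d_Y)² = 1.373×10^4/(6.00)² = 381.5.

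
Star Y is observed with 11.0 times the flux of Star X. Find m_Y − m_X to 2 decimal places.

-2.60

m_Y − m_X = −2.5 log₁₀(F_Y/F_X) = −2.5 log₁₀(11.0) = −2.5 × (1.041) = -2.603.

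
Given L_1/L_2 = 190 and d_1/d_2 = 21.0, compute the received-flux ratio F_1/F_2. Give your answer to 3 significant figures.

0.431

F = L/(4πd²), so F_1/F_2 = (L_1/L_2) / (d_1/d_2)²
= 190 / (21.0)² = 190 / 441.0 = 0.4308.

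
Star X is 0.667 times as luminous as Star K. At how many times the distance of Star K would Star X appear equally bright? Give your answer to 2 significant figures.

0.82

Equal flux requires L_X/d_X² = L_K/d_K², so d_X/d_K = √(L_X/L_K)
= √(0.667) = 0.8167.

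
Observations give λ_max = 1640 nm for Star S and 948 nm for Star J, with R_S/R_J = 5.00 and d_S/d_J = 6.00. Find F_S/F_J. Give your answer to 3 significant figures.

0.0775

Wien's law: T_S/T_J = λ_J/λ_S = 948/1640 = 0.5780.
L_S/L_J = (R_S/R_J)²(T_S/T_J)⁴ = (5.00)²(0.5780)⁴ = 2.791.
F_S/F_J = (L_S/L_J)/(d_S/d_J)² = 2.791/(6.00)² = 0.07753.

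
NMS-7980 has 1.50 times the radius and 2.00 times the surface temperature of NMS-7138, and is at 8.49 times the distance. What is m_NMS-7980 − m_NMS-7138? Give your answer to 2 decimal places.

L_NMS-7980/L_NMS-7138 = (1.50)²(2.00)⁴ = 36.00.
F_NMS-7980/F_NMS-7138 = (L_NMS-7980/L_NMS-7138)/(d_NMS-7980/d_NMS-7138)² = 36.00/72.08 = 0.4994.
m_NMS-7980 − m_NMS-7138 = −2.5 log₁₀(0.4994) = 0.75.

0.75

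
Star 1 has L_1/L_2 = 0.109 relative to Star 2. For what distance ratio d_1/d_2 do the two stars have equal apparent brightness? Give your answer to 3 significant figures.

Equal flux requires L_1/d_1² = L_2/d_2², so d_1/d_2 = √(L_1/L_2)
= √(0.109) = 0.3302.

0.330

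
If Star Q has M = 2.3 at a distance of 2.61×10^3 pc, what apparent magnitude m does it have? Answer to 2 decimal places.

m = M + 5 log₁₀(d/10 pc) = 2.3 + 5 log₁₀(2.61×10^3/10)
  = 2.3 + 5 × 2.417 = 2.3 + 12.08 = 14.38.

14.38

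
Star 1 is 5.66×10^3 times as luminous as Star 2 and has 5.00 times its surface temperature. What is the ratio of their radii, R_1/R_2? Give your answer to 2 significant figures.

3.0

L ∝ R²T⁴ gives R ∝ √L / T², so
R_1/R_2 = √(5.66×10^3) / (5.00)² = 75.23 / 25.00 = 3.009.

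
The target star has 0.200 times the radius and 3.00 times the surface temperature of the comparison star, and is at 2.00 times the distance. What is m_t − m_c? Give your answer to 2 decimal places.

L_t/L_c = (0.200)²(3.00)⁴ = 3.240.
F_t/F_c = (L_t/L_c)/(d_t/d_c)² = 3.240/4.000 = 0.8100.
m_t − m_c = −2.5 log₁₀(0.8100) = 0.23.

0.23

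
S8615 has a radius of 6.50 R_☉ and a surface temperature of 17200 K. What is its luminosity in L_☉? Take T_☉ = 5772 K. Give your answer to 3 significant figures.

3.33×10^3 L_☉

L/L_☉ = (R/R_☉)² (T/T_☉)⁴ = (6.50)² × (17200/5772)⁴
       = 42.25 × (2.980)⁴ = 42.25 × 78.85 = 3331.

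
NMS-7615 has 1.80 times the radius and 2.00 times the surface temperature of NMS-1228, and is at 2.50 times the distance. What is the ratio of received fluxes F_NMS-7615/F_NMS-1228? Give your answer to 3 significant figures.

8.29

L_NMS-7615/L_NMS-1228 = (R_NMS-7615/R_NMS-1228)²(T_NMS-7615/T_NMS-1228)⁴ = (1.80)² × (2.00)⁴ = 51.84.
F_NMS-7615/F_NMS-1228 = (L_NMS-7615/L_NMS-1228)/(d_NMS-7615/d_NMS-1228)² = 51.84 / (2.50)² = 8.294.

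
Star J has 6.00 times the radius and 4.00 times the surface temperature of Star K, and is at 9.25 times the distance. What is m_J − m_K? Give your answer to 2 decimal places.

L_J/L_K = (6.00)²(4.00)⁴ = 9216.
F_J/F_K = (L_J/L_K)/(d_J/d_K)² = 9216/85.56 = 107.7.
m_J − m_K = −2.5 log₁₀(107.7) = -5.08.

-5.08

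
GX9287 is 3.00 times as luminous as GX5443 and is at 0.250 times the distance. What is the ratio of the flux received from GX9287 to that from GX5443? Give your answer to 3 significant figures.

48.0

F = L/(4πd²), so F_GX9287/F_GX5443 = (L_GX9287/L_GX5443) / (d_GX9287/d_GX5443)²
= 3.00 / (0.250)² = 3.00 / 0.06250 = 48.00.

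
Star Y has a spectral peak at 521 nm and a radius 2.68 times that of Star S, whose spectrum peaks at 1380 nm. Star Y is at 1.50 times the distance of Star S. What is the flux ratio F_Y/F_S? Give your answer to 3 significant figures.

157

Wien's law: T_Y/T_S = λ_S/λ_Y = 1380/521 = 2.649.
L_Y/L_S = (R_Y/R_S)²(T_Y/T_S)⁴ = (2.68)²(2.649)⁴ = 353.5.
F_Y/F_S = (L_Y/L_S)/(d_Y/d_S)² = 353.5/(1.50)² = 157.1.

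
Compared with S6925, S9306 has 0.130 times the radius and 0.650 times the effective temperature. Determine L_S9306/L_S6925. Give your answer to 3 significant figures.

0.00302

From the Stefan–Boltzmann law, L ∝ R²T⁴, so
L_S9306/L_S6925 = (R_S9306/R_S6925)² (T_S9306/T_S6925)⁴ = (0.130)² × (0.650)⁴ = 0.01690 × 0.1785 = 0.003017.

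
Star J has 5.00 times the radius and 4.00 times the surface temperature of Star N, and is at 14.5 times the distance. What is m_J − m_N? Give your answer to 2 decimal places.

L_J/L_N = (5.00)²(4.00)⁴ = 6400.
F_J/F_N = (L_J/L_N)/(d_J/d_N)² = 6400/210.2 = 30.44.
m_J − m_N = −2.5 log₁₀(30.44) = -3.71.

-3.71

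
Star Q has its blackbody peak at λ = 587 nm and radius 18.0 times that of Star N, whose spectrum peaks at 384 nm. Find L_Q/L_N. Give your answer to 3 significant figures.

59.3

Wien's law gives T ∝ 1/λ_max, so T_Q/T_N = λ_N/λ_Q = 384/587 = 0.6542.
Then L ∝ R²T⁴ gives L_Q/L_N = (18.0)² × (0.6542)⁴ = 324.0 × 0.1831 = 59.34.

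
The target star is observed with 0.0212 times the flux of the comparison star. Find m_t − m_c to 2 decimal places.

m_t − m_c = −2.5 log₁₀(F_t/F_c) = −2.5 log₁₀(0.0212) = −2.5 × (-1.674) = 4.184.

4.18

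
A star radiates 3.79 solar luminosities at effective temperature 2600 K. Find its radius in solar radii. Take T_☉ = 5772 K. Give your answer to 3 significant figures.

R/R_☉ = √(L/L_☉) / (T/T_☉)² = √(3.79) / (0.4505)²
       = 1.947 / 0.2029 = 9.595.

9.59 solar radii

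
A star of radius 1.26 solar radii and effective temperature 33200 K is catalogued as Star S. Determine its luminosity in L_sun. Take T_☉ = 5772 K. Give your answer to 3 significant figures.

L/L_☉ = (R/R_☉)² (T/T_☉)⁴ = (1.26)² × (33200/5772)⁴
       = 1.588 × (5.752)⁴ = 1.588 × 1095 = 1738.

1.74×10^3 L_sun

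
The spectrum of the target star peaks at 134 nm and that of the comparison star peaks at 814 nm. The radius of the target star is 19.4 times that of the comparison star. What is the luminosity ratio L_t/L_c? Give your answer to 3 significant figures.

5.12×10^5

Wien's law gives T ∝ 1/λ_max, so T_t/T_c = λ_c/λ_t = 814/134 = 6.075.
Then L ∝ R²T⁴ gives L_t/L_c = (19.4)² × (6.075)⁴ = 376.4 × 1362 = 5.125×10^5.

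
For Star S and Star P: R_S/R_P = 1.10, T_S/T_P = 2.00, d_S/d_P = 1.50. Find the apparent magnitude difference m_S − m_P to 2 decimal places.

-2.34

L_S/L_P = (1.10)²(2.00)⁴ = 19.36.
F_S/F_P = (L_S/L_P)/(d_S/d_P)² = 19.36/2.250 = 8.604.
m_S − m_P = −2.5 log₁₀(8.604) = -2.34.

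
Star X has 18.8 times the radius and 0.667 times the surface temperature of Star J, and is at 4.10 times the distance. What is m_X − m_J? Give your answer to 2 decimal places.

-1.55

L_X/L_J = (18.8)²(0.667)⁴ = 69.96.
F_X/F_J = (L_X/L_J)/(d_X/d_J)² = 69.96/16.81 = 4.162.
m_X − m_J = −2.5 log₁₀(4.162) = -1.55.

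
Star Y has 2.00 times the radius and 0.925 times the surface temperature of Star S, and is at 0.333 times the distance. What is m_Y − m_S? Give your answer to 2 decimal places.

L_Y/L_S = (2.00)²(0.925)⁴ = 2.928.
F_Y/F_S = (L_Y/L_S)/(d_Y/d_S)² = 2.928/0.1109 = 26.41.
m_Y − m_S = −2.5 log₁₀(26.41) = -3.55.

-3.55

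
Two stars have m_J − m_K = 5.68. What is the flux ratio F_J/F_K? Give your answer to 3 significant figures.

F_J/F_K = 10^(−(m_J − m_K)/2.5) = 10^(-5.68/2.5) = 10^-2.272 = 0.005346.

0.00535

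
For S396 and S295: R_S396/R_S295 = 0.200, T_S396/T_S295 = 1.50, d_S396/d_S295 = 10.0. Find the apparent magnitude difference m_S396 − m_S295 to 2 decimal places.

6.73

L_S396/L_S295 = (0.200)²(1.50)⁴ = 0.2025.
F_S396/F_S295 = (L_S396/L_S295)/(d_S396/d_S295)² = 0.2025/100.0 = 0.002025.
m_S396 − m_S295 = −2.5 log₁₀(0.002025) = 6.73.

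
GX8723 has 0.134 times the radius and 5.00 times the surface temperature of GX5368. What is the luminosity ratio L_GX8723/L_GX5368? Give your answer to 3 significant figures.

11.2

From the Stefan–Boltzmann law, L ∝ R²T⁴, so
L_GX8723/L_GX5368 = (R_GX8723/R_GX5368)² (T_GX8723/T_GX5368)⁴ = (0.134)² × (5.00)⁴ = 0.01796 × 625.0 = 11.22.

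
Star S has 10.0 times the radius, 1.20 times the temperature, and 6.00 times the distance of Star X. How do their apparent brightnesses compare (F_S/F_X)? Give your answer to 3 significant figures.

L_S/L_X = (R_S/R_X)²(T_S/T_X)⁴ = (10.0)² × (1.20)⁴ = 207.4.
F_S/F_X = (L_S/L_X)/(d_S/d_X)² = 207.4 / (6.00)² = 5.760.

5.76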